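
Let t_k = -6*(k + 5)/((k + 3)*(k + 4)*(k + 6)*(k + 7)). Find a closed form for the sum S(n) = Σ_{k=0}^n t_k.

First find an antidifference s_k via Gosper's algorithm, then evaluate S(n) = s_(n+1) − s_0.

S(n) = (-n**2 - 11*n - 10)/(6*(n**2 + 11*n + 28))

Ratio r(k) = (k + 3)*(k + 6)**2/((k + 5)**2*(k + 8)).
Take A(k)=k + 3, B(k)=k + 8, C(k)=k**2 + 10*k + 25.
f must satisfy (k + 3)·f(k+1) − (k + 7)·f(k) = k**2 + 10*k + 25.
From deg A=1, deg B=1, deg C=2: d=4.
Match coefficients ⇒ f(k) = k*(k + 4)*(k + 5)*(k + 9)/36.
Certificate R = B(k−1)f/C = k*(k + 4)*(k + 7)*(k + 9)/(36*(k + 5)) gives s_k = k*(-k - 9)/(6*(k**2 + 9*k + 18)).
Check: Δs_k = 6*(-k - 5)/(k**4 + 20*k**3 + 145*k**2 + 450*k + 504). ✓
Telescope: S(n) = s_(n+1) − s_(0) = (-n**2 - 11*n - 10)/(6*(n**2 + 11*n + 28)) − (0) = (-n**2 - 11*n - 10)/(6*(n**2 + 11*n + 28)).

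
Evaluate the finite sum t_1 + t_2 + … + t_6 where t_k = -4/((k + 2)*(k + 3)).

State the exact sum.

Step 1: r(k) = (k + 2)/(k + 4).
So A=k + 2 and B=k + 4, with C=1.
Set up (k + 2)·f(k+1) − (k + 3)·f(k) − (1) = 0.
deg f ≤ 1 (via 1,1,0).
Solve for f: f(k) = k/2 (degree 1 ≤ 1).
So s_k = (B(k−1)f/C)·t_k = (k*(k + 3)/2)·t_k = -2*k/(k + 2).
Verify: -4/(k**2 + 5*k + 6) matches t_k.
Evaluate s at k=7 and k=1: -14/9 and -2/3; difference -8/9.

Σ = -8/9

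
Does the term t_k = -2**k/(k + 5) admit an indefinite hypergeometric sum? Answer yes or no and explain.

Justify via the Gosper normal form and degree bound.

No — t_k has no hypergeometric antidifference.

Compute t_(k+1)/t_k: get 2*(k + 5)/(k + 6).
Take A(k)=2*k + 10, B(k)=k + 6, C(k)=1.
Need (2*k + 10)·f(k+1) − (k + 5)·f(k) = 1.
deg f ≤ -1 (via 1,1,0).
Negative degree bound (-1): no f exists, t_k not Gosper-summable.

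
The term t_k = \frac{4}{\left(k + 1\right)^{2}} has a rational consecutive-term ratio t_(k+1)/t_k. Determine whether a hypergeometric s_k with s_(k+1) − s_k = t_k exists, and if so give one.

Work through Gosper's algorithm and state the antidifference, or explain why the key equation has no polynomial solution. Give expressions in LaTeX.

none (Gosper's algorithm certifies no s_k)

r(k) = (k + 1)**2/(k + 2)**2 after simplifying.
Normal form (A,B,C) = (k**2 + 2*k + 1, k**2 + 4*k + 4, 1).
f must satisfy (k**2 + 2*k + 1)·f(k+1) − (k**2 + 2*k + 1)·f(k) = 1.
d = 0 from the (2,2,0) case.
Put f(k) = c0: A·f(k+1) − B(k−1)·f(k) − C = -1; need -1 = 0 — inconsistent ⇒ no f, not summable.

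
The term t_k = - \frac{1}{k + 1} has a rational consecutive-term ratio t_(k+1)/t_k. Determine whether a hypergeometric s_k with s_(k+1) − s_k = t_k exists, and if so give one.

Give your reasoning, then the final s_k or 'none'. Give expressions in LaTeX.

not Gosper-summable; s_k does not exist

The ratio is (k + 1)/(k + 2).
Take A(k)=k + 1, B(k)=k + 2, C(k)=1.
Solve (k + 1)·f(k+1) − (k + 1)·f(k) = 1.
deg f ≤ 0 (via 1,1,0).
Write f(k) = c0. Then LHS − RHS = -1, requiring -1 = 0: contradictory. No certificate.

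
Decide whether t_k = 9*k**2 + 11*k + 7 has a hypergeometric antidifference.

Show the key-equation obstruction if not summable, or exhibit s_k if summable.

Yes. s_k = k*(3*k**2 + k + 3).

r(k) = (9*k**2 + 29*k + 27)/(9*k**2 + 11*k + 7) after simplifying.
So A=1 and B=1, with C=k**2 + 11*k/9 + 7/9.
Need (1)·f(k+1) − (1)·f(k) = k**2 + 11*k/9 + 7/9.
From deg A=0, deg B=0, deg C=2: d=3.
Coefficient equations give f(k) = k*(3*k**2 + k + 3)/9.
So s_k = (B(k−1)f/C)·t_k = (k*(3*k**2 + k + 3)/(9*k**2 + 11*k + 7))·t_k = k*(3*k**2 + k + 3).
Δs = 9*k**2 + 11*k + 7, as required.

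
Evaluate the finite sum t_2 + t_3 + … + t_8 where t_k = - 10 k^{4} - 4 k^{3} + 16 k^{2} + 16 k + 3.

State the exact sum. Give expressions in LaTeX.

Σ = -89061

t_(k+1)/t_k = (10*k**4 + 44*k**3 + 56*k**2 + 4*k - 21)/(10*k**4 + 4*k**3 - 16*k**2 - 16*k - 3).
Gosper form: A/B · C(k+1)/C(k) with A=1, B=1, C=k**4 + 2*k**3/5 - 8*k**2/5 - 8*k/5 - 3/10.
Set up (1)·f(k+1) − (1)·f(k) − (k**4 + 2*k**3/5 - 8*k**2/5 - 8*k/5 - 3/10) = 0.
Bound: deg f ≤ 5.
Solving with deg f ≤ 5: f(k) = k*(2*k**4 - 4*k**3 - 4*k**2 + k + 2)/10.
So s_k = (B(k−1)f/C)·t_k = (k*(2*k**4 - 4*k**3 - 4*k**2 + k + 2)/(10*k**4 + 4*k**3 - 16*k**2 - 16*k - 3))·t_k = k*(-2*k**4 + 4*k**3 + 4*k**2 - k - 2).
Verify: -10*k**4 - 4*k**3 + 16*k**2 + 16*k + 3 matches t_k.
Telescoping: Σ = s_(9) − s_(2) = -89037 − (24) = -89061.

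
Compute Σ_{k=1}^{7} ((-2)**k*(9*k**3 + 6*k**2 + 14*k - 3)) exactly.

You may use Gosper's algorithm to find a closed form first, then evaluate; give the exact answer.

The ratio is 2*(-9*k**3 - 33*k**2 - 53*k - 26)/(9*k**3 + 6*k**2 + 14*k - 3).
So A=-2 and B=1, with C=k**3 + 2*k**2/3 + 14*k/9 - 1/3.
Need (-2)·f(k+1) − (1)·f(k) = k**3 + 2*k**2/3 + 14*k/9 - 1/3.
From deg A=0, deg B=0, deg C=3: d=3.
Coefficient equations give f(k) = -(k - 1)*(3*k**2 - k + 3)/9.
Then R = B(k−1)f/C = -(k - 1)*(3*k**2 - k + 3)/(9*k**3 + 6*k**2 + 14*k - 3), so s_k = R(k)·t_k = (-2)**k*(-3*k**3 + 4*k**2 - 4*k + 3).
Δs = (-2)**k*(9*k**3 + 6*k**2 + 14*k - 3), as required.
Telescoping: Σ = s_(8) − s_(1) = -335104 − (0) = -335104.

Σ = -335104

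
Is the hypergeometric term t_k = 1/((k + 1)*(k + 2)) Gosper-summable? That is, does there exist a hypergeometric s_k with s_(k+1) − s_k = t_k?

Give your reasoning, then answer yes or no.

The ratio is (k + 1)/(k + 3).
A = k + 1, B = k + 3, C = 1.
Key eq: (k + 1)·f(k+1) = (k + 2)·f(k) + (1).
Degrees (1,1,0) ⇒ d ≤ 1.
A polynomial solution: f(k) = k.
So s_k = (B(k−1)f/C)·t_k = (k*(k + 2))·t_k = k/(k + 1).
Verify: 1/(k**2 + 3*k + 2) matches t_k.

Yes. s_k = k/(k + 1).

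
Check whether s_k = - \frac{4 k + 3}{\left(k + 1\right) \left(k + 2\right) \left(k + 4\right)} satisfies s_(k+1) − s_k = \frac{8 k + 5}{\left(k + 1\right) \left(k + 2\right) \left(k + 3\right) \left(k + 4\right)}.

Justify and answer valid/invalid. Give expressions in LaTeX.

s_(k+1) = (-4*k - 7)/((k + 2)*(k + 3)*(k + 5))
s_(k+1) − s_k = (8*k**2 + 33*k + 17)/(k**5 + 15*k**4 + 85*k**3 + 225*k**2 + 274*k + 120)
(s_(k+1) − s_k) − t_k = 4*(-3*k - 2)/(k**5 + 15*k**4 + 85*k**3 + 225*k**2 + 274*k + 120)

Invalid: residual \frac{4 \left(- 3 k - 2\right)}{k^{5} + 15 k^{4} + 85 k^{3} + 225 k^{2} + 274 k + 120} ≠ 0.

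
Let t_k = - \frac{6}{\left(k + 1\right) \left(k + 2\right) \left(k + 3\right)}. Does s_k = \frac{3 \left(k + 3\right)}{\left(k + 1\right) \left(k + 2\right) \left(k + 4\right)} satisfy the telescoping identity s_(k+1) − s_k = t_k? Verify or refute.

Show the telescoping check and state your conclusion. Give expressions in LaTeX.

Invalid: residual \frac{3 \left(3 k + 11\right)}{k^{5} + 15 k^{4} + 85 k^{3} + 225 k^{2} + 274 k + 120} ≠ 0.

s_(k+1) = 3*(k + 4)/((k + 2)*(k + 3)*(k + 5))
s_(k+1) − s_k = 3*(-2*k**2 - 15*k - 29)/(k**5 + 15*k**4 + 85*k**3 + 225*k**2 + 274*k + 120)
(s_(k+1) − s_k) − t_k = 3*(3*k + 11)/(k**5 + 15*k**4 + 85*k**3 + 225*k**2 + 274*k + 120)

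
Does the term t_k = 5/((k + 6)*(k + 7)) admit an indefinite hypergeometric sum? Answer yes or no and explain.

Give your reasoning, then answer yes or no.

Compute t_(k+1)/t_k: get (k + 6)/(k + 8).
So A=k + 6 and B=k + 8, with C=1.
Set up (k + 6)·f(k+1) − (k + 7)·f(k) − (1) = 0.
d = 1 from the (1,1,0) case.
A polynomial solution: f(k) = k/6.
Get s_k = R·t_k = 5*k/(6*(k + 6)) with R(k) = B(k−1)f(k)/C(k) = k*(k + 7)/6.
Δs = 5/(k**2 + 13*k + 42), as required.

Yes. s_k = 5*k/(6*(k + 6)).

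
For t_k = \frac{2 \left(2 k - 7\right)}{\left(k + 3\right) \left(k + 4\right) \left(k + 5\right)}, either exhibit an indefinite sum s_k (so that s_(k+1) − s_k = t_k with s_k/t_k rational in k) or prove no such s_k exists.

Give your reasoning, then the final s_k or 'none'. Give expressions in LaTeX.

s_k = \frac{k \left(- k - 55\right)}{12 \left(k + 3\right) \left(k + 4\right)}

The ratio is (k + 3)*(2*k - 5)/((k + 6)*(2*k - 7)).
Take A(k)=k + 3, B(k)=k + 6, C(k)=k - 7/2.
Set up (k + 3)·f(k+1) − (k + 5)·f(k) − (k - 7/2) = 0.
Degrees (1,1,1) ⇒ d ≤ 2.
Match coefficients ⇒ f(k) = -k*(k + 55)/48.
So s_k = (B(k−1)f/C)·t_k = (-k*(k + 5)*(k + 55)/(24*(2*k - 7)))·t_k = k*(-k - 55)/(12*(k + 3)*(k + 4)).
Check: Δs_k = 2*(2*k - 7)/(k**3 + 12*k**2 + 47*k + 60). ✓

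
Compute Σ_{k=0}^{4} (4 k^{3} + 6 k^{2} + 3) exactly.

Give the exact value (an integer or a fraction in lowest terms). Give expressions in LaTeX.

Σ = 595

The ratio is (4*(k + 1)**3 + 6*(k + 1)**2 + 3)/(4*k**3 + 6*k**2 + 3).
Normal form (A,B,C) = (1, 1, k**3 + 3*k**2/2 + 3/4).
Need (1)·f(k+1) − (1)·f(k) = k**3 + 3*k**2/2 + 3/4.
d = 4 from the (0,0,3) case.
Solving with deg f ≤ 4: f(k) = k*(k + 2)*(k**2 - 2*k + 2)/4.
So s_k = (B(k−1)f/C)·t_k = (k*(k + 2)*(k**2 - 2*k + 2)/(4*k**3 + 6*k**2 + 3))·t_k = k*(k**3 - 2*k + 4).
Check: Δs_k = 4*k**3 + 6*k**2 + 3. ✓
Σ_(k=0)^(4) t_k = s_(5) − s_(0) = 595 − (0) = 595.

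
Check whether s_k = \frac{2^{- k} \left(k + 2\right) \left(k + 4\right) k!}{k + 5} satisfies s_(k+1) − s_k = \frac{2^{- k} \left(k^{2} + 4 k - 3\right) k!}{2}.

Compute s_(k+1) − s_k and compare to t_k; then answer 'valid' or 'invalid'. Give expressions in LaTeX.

Invalid: residual - \frac{3 \cdot 2^{- k} \left(k^{3} + 9 k^{2} + 15 k - 23\right) k!}{2 \left(k + 5\right) \left(k + 6\right)} ≠ 0.

s_(k+1) = (k + 3)*(k + 5)*factorial(k + 1)/(2*2**k*(k + 6))
s_(k+1) − s_k = (k**4 + 12*k**3 + 44*k**2 + 42*k - 21)*factorial(k)/(2*2**k*(k + 5)*(k + 6))
(s_(k+1) − s_k) − t_k = -3*(k**3 + 9*k**2 + 15*k - 23)*factorial(k)/(2*2**k*(k + 5)*(k + 6))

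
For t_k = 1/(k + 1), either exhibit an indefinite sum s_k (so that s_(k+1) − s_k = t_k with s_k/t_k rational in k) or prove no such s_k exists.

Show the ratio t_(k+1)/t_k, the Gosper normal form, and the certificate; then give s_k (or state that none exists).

Ratio r(k) = (k + 1)/(k + 2).
Normal form (A,B,C) = (k + 1, k + 2, 1).
Solve (k + 1)·f(k+1) − (k + 1)·f(k) = 1.
d = 0 from the (1,1,0) case.
Write f(k) = c0. Then LHS − RHS = -1, requiring -1 = 0: contradictory. No certificate.

none (Gosper's algorithm certifies no s_k)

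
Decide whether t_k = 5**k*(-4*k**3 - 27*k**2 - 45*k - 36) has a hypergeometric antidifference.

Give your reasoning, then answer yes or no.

Yes. s_k = 5**k*(-k**3 - 3*k**2 - 4).

Ratio r(k) = 5*(4*k**3 + 39*k**2 + 111*k + 112)/(4*k**3 + 27*k**2 + 45*k + 36).
Factor: A=5; B=1; C=k**3 + 27*k**2/4 + 45*k/4 + 9.
Set up (5)·f(k+1) − (1)·f(k) − (k**3 + 27*k**2/4 + 45*k/4 + 9) = 0.
From deg A=0, deg B=0, deg C=3: d=3.
Solving with deg f ≤ 3: f(k) = (k**3 + 3*k**2 + 4)/4.
R(k) = B(k−1)·f(k)/C(k) = (k**3 + 3*k**2 + 4)/(4*k**3 + 27*k**2 + 45*k + 36); s_k = R·t_k = 5**k*(-k**3 - 3*k**2 - 4).
s_(k+1) − s_k = 5**k*(-4*k**3 - 27*k**2 - 45*k - 36) = t_k.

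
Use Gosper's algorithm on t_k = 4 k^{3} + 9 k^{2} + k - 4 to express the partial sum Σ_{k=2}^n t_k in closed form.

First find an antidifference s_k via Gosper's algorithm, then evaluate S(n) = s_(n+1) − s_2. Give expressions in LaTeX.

S(n) = n^{4} + 5 n^{3} + 6 n^{2} - 2 n - 10

t_(k+1)/t_k = (4*k**3 + 21*k**2 + 31*k + 10)/(4*k**3 + 9*k**2 + k - 4).
Gosper form: A/B · C(k+1)/C(k) with A=1, B=1, C=k**3 + 9*k**2/4 + k/4 - 1.
Need (1)·f(k+1) − (1)·f(k) = k**3 + 9*k**2/4 + k/4 - 1.
Degrees (0,0,3) ⇒ d ≤ 4.
Solving with deg f ≤ 4: f(k) = k*(k + 1)*(k**2 - 3)/4.
Get s_k = R·t_k = k*(k**3 + k**2 - 3*k - 3) with R(k) = B(k−1)f(k)/C(k) = k*(k**2 - 3)/(4*k**2 + 5*k - 4).
Check: Δs_k = 4*k**3 + 9*k**2 + k - 4. ✓
s_(n+1) = n**4 + 5*n**3 + 6*n**2 - 2*n - 4 and s_(2) = 6, so S(n) = n**4 + 5*n**3 + 6*n**2 - 2*n - 10.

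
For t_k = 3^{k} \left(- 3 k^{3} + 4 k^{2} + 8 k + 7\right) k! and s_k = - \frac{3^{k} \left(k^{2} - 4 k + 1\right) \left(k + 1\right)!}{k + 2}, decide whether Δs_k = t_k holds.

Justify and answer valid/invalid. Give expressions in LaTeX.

s_(k+1) = 3**(k + 1)*(-k**2 + 2*k + 2)*factorial(k + 2)/(k + 3)
s_(k+1) − s_k = 3**k*(-3*k**4 - 5*k**3 + 17*k**2 + 37*k + 27)*factorial(k + 1)/((k + 2)*(k + 3))
(s_(k+1) − s_k) − t_k = 3**k*(3*k**4 + 2*k**3 - 17*k**2 - 19*k - 15)*factorial(k)/((k + 2)*(k + 3))

Invalid: residual \frac{3^{k} \left(3 k^{4} + 2 k^{3} - 17 k^{2} - 19 k - 15\right) k!}{\left(k + 2\right) \left(k + 3\right)} ≠ 0.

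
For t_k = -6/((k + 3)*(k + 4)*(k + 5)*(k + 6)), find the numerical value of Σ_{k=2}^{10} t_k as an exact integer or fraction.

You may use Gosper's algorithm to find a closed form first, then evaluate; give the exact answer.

Σ = -1/112

The ratio is (k + 3)/(k + 7).
Factor: A=k + 3; B=k + 7; C=1.
Key eq: (k + 3)·f(k+1) = (k + 6)·f(k) + (1).
Bound: deg f ≤ 3.
Solving with deg f ≤ 3: f(k) = k*(k**2 + 12*k + 47)/180.
Then R = B(k−1)f/C = k*(k + 6)*(k**2 + 12*k + 47)/180, so s_k = R(k)·t_k = k*(-k**2 - 12*k - 47)/(30*(k + 3)*(k + 4)*(k + 5)).
s_(k+1) − s_k = -6/(k**4 + 18*k**3 + 119*k**2 + 342*k + 360) = t_k.
Evaluate s at k=11 and k=2: -11/336 and -1/42; difference -1/112.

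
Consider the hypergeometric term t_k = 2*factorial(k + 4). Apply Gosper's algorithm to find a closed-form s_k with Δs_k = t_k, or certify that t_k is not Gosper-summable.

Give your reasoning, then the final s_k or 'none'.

no hypergeometric antidifference exists

Step 1: r(k) = k + 5.
Gosper form: A/B · C(k+1)/C(k) with A=k + 5, B=1, C=1.
Key eq: (k + 5)·f(k+1) = (1)·f(k) + (1).
Bound: deg f ≤ -1.
Bound -1 < 0, so the key equation has no polynomial solution.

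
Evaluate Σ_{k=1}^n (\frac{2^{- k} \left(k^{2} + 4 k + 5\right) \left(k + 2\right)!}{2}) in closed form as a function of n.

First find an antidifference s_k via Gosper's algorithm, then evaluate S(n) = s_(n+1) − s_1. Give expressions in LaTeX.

S(n) = -9 + \frac{2^{- n} n \left(n + 3\right)!}{2} + \frac{3 \cdot 2^{- n} \left(n + 3\right)!}{2}

t_(k+1)/t_k = (k + 3)*(4*k + (k + 1)**2 + 9)/(2*(k**2 + 4*k + 5)).
Gosper form: A/B · C(k+1)/C(k) with A=k/2 + 3/2, B=1, C=k**2 + 4*k + 5.
Set up (k/2 + 3/2)·f(k+1) − (1)·f(k) − (k**2 + 4*k + 5) = 0.
Degrees (1,0,2) ⇒ d ≤ 1.
A polynomial solution: f(k) = 2*(k + 2).
Then R = B(k−1)f/C = 2*(k + 2)/(k**2 + 4*k + 5), so s_k = R(k)·t_k = (k + 2)*factorial(k + 2)/2**k.
s_(k+1) − s_k = (k**2 + 4*k + 5)*factorial(k + 2)/(2*2**k) = t_k.
Telescope: S(n) = s_(n+1) − s_(1) = 2**(-n - 1)*(n + 3)*factorial(n + 3) − (9) = -9 + n*factorial(n + 3)/(2*2**n) + 3*factorial(n + 3)/(2*2**n).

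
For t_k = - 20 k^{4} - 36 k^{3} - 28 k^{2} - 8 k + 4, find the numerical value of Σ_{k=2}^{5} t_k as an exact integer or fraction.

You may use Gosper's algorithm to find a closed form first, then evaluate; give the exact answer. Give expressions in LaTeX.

Σ = -29232

r(k) = (5*k**4 + 29*k**3 + 64*k**2 + 63*k + 22)/(5*k**4 + 9*k**3 + 7*k**2 + 2*k - 1) after simplifying.
Factor: A=1; B=1; C=k**4 + 9*k**3/5 + 7*k**2/5 + 2*k/5 - 1/5.
Solve (1)·f(k+1) − (1)·f(k) = k**4 + 9*k**3/5 + 7*k**2/5 + 2*k/5 - 1/5.
d = 5 from the (0,0,4) case.
Match coefficients ⇒ f(k) = k*(k + 1)*(4*k**3 - 5*k**2 + 3*k - 4)/20.
Get s_k = R·t_k = k*(-4*k**4 + k**3 + 2*k**2 + k + 4) with R(k) = B(k−1)f(k)/C(k) = k*(4*k**3 - 5*k**2 + 3*k - 4)/(4*(5*k**3 + 4*k**2 + 3*k - 1)).
Δs = -20*k**4 - 36*k**3 - 28*k**2 - 8*k + 4, as required.
Sum = s_(6) − s_(2); s_(6) = -29316, s_(2) = -84 ⇒ -29232.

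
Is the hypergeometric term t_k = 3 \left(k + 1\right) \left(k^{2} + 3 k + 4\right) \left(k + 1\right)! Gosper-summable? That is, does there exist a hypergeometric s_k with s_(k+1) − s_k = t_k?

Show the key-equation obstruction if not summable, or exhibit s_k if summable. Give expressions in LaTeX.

The ratio is (k + 2)**2*(3*k + (k + 1)**2 + 7)/((k + 1)*(k**2 + 3*k + 4)).
Factor: A=k + 2; B=1; C=k**3 + 4*k**2 + 7*k + 4.
Need (k + 2)·f(k+1) − (1)·f(k) = k**3 + 4*k**2 + 7*k + 4.
Bound: deg f ≤ 2.
A polynomial solution: f(k) = k*(k + 1).
Certificate R = B(k−1)f/C = k/(k**2 + 3*k + 4) gives s_k = 3*k*(k + 1)*factorial(k + 1).
Δs = 3*(k + 1)*(k**2 + 3*k + 4)*factorial(k + 1), as required.

Yes. s_k = 3 k \left(k + 1\right) \left(k + 1\right)!.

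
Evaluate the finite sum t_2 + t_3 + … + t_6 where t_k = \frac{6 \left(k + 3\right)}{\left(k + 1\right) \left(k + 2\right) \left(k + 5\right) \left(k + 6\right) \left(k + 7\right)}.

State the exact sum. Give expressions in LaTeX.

Σ = 15/1456

Compute t_(k+1)/t_k: get (k + 1)*(k + 4)*(k + 5)/((k + 3)**2*(k + 8)).
Gosper form: A/B · C(k+1)/C(k) with A=k + 1, B=k + 8, C=k**3 + 10*k**2 + 33*k + 36.
Set up (k + 1)·f(k+1) − (k + 7)·f(k) − (k**3 + 10*k**2 + 33*k + 36) = 0.
d = 6 from the (1,1,3) case.
Match coefficients ⇒ f(k) = k*(k + 2)*(k + 3)*(k + 4)*(k**2 + 12*k + 41)/90.
Then R = B(k−1)f/C = k*(k + 2)*(k + 7)*(k**2 + 12*k + 41)/(90*(k + 3)), so s_k = R(k)·t_k = k*(k**2 + 12*k + 41)/(15*(k**3 + 12*k**2 + 41*k + 30)).
Check: Δs_k = 6*(k + 3)/(k**5 + 21*k**4 + 163*k**3 + 567*k**2 + 844*k + 420). ✓
Evaluate s at k=7 and k=2: 203/3120 and 23/420; difference 15/1456.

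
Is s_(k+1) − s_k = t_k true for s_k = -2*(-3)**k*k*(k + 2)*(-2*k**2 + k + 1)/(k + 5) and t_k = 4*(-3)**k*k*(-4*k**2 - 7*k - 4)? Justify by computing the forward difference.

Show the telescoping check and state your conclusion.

s_(k+1) = 6*(-3)**k*(k + 1)*(k + 3)*(k - 2*(k + 1)**2 + 2)/(k + 6)
s_(k+1) − s_k = 2*(-3)**k*k*(-8*k**4 - 78*k**3 - 234*k**2 - 277*k - 123)/(k**2 + 11*k + 30)
(s_(k+1) − s_k) − t_k = 6*(-3)**k*k*(8*k**3 + 56*k**2 + 77*k + 39)/(k**2 + 11*k + 30)

Invalid: residual 6*(-3)**k*k*(8*k**3 + 56*k**2 + 77*k + 39)/(k**2 + 11*k + 30) ≠ 0.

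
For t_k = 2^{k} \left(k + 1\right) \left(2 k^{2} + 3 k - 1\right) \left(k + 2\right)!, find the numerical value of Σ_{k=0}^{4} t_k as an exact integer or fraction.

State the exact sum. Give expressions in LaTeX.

Σ = 2580478

The ratio is 2*(k + 2)*(k + 3)*(3*k + 2*(k + 1)**2 + 2)/((k + 1)*(2*k**2 + 3*k - 1)).
Take A(k)=2*k + 6, B(k)=1, C(k)=k**3 + 5*k**2/2 + k - 1/2.
Key eq: (2*k + 6)·f(k+1) = (1)·f(k) + (k**3 + 5*k**2/2 + k - 1/2).
Bound: deg f ≤ 2.
Coefficient equations give f(k) = (k - 1)**2/2.
Then R = B(k−1)f/C = (k - 1)**2/((k + 1)*(2*k**2 + 3*k - 1)), so s_k = R(k)·t_k = 2**k*(k - 1)**2*factorial(k + 2).
s_(k+1) − s_k = 2**k*(k + 1)*(2*k**2 + 3*k - 1)*factorial(k + 2) = t_k.
Telescoping: Σ = s_(5) − s_(0) = 2580480 − (2) = 2580478.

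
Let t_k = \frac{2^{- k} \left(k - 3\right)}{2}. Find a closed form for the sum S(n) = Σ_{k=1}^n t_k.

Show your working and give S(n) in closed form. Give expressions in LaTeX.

S(n) = 2^{- n - 1} \left(- 2^{n} - n + 1\right)

Step 1: r(k) = (k - 2)/(2*(k - 3)).
A = 1/2, B = 1, C = k - 3.
Key eq: (1/2)·f(k+1) = (1)·f(k) + (k - 3).
d = 1 from the (0,0,1) case.
A polynomial solution: f(k) = -2*(k - 2).
R(k) = B(k−1)·f(k)/C(k) = -2*(k - 2)/(k - 3); s_k = R·t_k = (2 - k)/2**k.
Check: Δs_k = (k - 3)/(2*2**k). ✓
Telescope: S(n) = s_(n+1) − s_(1) = 2**(-n - 1)*(1 - n) − (1/2) = 2**(-n - 1)*(-2**n - n + 1).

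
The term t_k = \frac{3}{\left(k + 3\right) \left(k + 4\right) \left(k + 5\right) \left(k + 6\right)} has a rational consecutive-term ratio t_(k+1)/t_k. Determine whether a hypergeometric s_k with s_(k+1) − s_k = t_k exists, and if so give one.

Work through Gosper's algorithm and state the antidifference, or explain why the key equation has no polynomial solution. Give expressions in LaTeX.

s_k = \frac{k \left(k^{2} + 12 k + 47\right)}{60 \left(k + 3\right) \left(k + 4\right) \left(k + 5\right)}

t_(k+1)/t_k = (k + 3)/(k + 7).
Normal form (A,B,C) = (k + 3, k + 7, 1).
Set up (k + 3)·f(k+1) − (k + 6)·f(k) − (1) = 0.
deg f ≤ 3 (via 1,1,0).
Match coefficients ⇒ f(k) = k*(k**2 + 12*k + 47)/180.
Certificate R = B(k−1)f/C = k*(k + 6)*(k**2 + 12*k + 47)/180 gives s_k = k*(k**2 + 12*k + 47)/(60*(k + 3)*(k + 4)*(k + 5)).
Verify: 3/(k**4 + 18*k**3 + 119*k**2 + 342*k + 360) matches t_k.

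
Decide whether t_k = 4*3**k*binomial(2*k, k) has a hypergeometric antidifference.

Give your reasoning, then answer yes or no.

No — negative degree bound, so no certificate f.

Ratio r(k) = 6*(2*k + 1)/(k + 1).
Gosper form: A/B · C(k+1)/C(k) with A=12*k + 6, B=k + 1, C=1.
Key eq: (12*k + 6)·f(k+1) = (k)·f(k) + (1).
deg f ≤ -1 (via 1,1,0).
Bound -1 < 0, so the key equation has no polynomial solution.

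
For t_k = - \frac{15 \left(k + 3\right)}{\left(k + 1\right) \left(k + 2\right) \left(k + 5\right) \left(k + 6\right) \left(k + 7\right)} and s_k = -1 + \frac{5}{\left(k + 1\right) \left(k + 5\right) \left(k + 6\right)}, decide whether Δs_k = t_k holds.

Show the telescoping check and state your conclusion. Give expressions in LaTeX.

valid (s_(k+1) − s_k reduces to t_k)

s_(k+1) = -1 + 5/((k + 2)*(k + 6)*(k + 7))
s_(k+1) − s_k = 15*(-k - 3)/(k**5 + 21*k**4 + 163*k**3 + 567*k**2 + 844*k + 420)
(s_(k+1) − s_k) − t_k = 0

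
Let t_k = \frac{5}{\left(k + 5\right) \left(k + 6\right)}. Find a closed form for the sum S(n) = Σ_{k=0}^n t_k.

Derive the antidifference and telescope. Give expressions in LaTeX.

S(n) = \frac{n + 1}{n + 6}

Step 1: r(k) = (k + 5)/(k + 7).
A = k + 5, B = k + 7, C = 1.
Key eq: (k + 5)·f(k+1) = (k + 6)·f(k) + (1).
From deg A=1, deg B=1, deg C=0: d=1.
Solve for f: f(k) = k/5 (degree 1 ≤ 1).
Certificate R = B(k−1)f/C = k*(k + 6)/5 gives s_k = k/(k + 5).
Check: Δs_k = 5/(k**2 + 11*k + 30). ✓
Evaluate: s_(n+1) = (n + 1)/(n + 6); subtract s_(0) = 0 ⇒ S(n) = (n + 1)/(n + 6).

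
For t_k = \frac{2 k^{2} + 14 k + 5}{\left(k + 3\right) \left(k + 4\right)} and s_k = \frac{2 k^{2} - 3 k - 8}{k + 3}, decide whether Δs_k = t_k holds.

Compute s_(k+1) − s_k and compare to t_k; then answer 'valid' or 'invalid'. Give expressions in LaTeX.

s_(k+1) = (2*k**2 + k - 9)/(k + 4)
s_(k+1) − s_k = (2*k**2 + 14*k + 5)/(k**2 + 7*k + 12)
(s_(k+1) − s_k) − t_k = 0

Valid: the claim telescopes to t_k.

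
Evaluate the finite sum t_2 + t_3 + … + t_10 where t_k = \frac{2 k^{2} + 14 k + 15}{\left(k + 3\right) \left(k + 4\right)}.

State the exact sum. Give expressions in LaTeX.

Σ = 1179/70

Step 1: r(k) = (k + 3)*(14*k + 2*(k + 1)**2 + 29)/((k + 5)*(2*k**2 + 14*k + 15)).
Factor: A=k + 3; B=k + 5; C=k**2 + 7*k + 15/2.
Solve (k + 3)·f(k+1) − (k + 4)·f(k) = k**2 + 7*k + 15/2.
d = 2 from the (1,1,2) case.
Solve for f: f(k) = k*(2*k + 3)/2 (degree 2 ≤ 2).
So s_k = (B(k−1)f/C)·t_k = (k*(k + 4)*(2*k + 3)/(2*k**2 + 14*k + 15))·t_k = k*(2*k + 3)/(k + 3).
Check: Δs_k = (2*k**2 + 14*k + 15)/(k**2 + 7*k + 12). ✓
Sum = s_(11) − s_(2); s_(11) = 275/14, s_(2) = 14/5 ⇒ 1179/70.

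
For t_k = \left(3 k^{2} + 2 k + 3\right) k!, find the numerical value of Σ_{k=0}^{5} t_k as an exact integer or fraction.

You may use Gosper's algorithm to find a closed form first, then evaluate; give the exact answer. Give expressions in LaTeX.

Σ = 12241

Step 1: r(k) = (k + 1)*(2*k + 3*(k + 1)**2 + 5)/(3*k**2 + 2*k + 3).
Factor: A=k + 1; B=1; C=k**2 + 2*k/3 + 1.
Solve (k + 1)·f(k+1) − (1)·f(k) = k**2 + 2*k/3 + 1.
From deg A=1, deg B=0, deg C=2: d=1.
Coefficient equations give f(k) = (3*k - 1)/3.
R(k) = B(k−1)·f(k)/C(k) = (3*k - 1)/(3*k**2 + 2*k + 3); s_k = R·t_k = (3*k - 1)*factorial(k).
Verify: (3*k**2 + 2*k + 3)*factorial(k) matches t_k.
Σ_(k=0)^(5) t_k = s_(6) − s_(0) = 12240 − (-1) = 12241.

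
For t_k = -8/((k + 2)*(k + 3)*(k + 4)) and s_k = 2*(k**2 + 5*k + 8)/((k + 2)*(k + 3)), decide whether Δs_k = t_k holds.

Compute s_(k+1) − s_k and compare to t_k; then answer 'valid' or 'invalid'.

valid; difference matches t_k

s_(k+1) = 2*(5*k + (k + 1)**2 + 13)/((k + 3)*(k + 4))
s_(k+1) − s_k = -8/(k**3 + 9*k**2 + 26*k + 24)
(s_(k+1) − s_k) − t_k = 0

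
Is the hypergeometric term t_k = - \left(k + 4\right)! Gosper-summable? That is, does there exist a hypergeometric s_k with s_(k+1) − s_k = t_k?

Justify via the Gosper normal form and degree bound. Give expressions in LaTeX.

t_(k+1)/t_k = k + 5.
A = k + 5, B = 1, C = 1.
Solve (k + 5)·f(k+1) − (1)·f(k) = 1.
From deg A=1, deg B=0, deg C=0: d=-1.
deg f ≤ -1 is impossible — no certificate.

No — negative degree bound, so no certificate f.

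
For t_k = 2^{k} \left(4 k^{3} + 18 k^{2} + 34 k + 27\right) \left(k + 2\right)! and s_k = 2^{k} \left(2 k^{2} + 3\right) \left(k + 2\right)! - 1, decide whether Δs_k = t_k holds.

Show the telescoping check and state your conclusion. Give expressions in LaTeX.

s_(k+1) = 2**(k + 1)*(2*(k + 1)**2 + 3)*factorial(k + 3) - 1
s_(k+1) − s_k = 2**k*(4*k**3 + 18*k**2 + 34*k + 27)*factorial(k + 2)
(s_(k+1) − s_k) − t_k = 0

valid (s_(k+1) − s_k reduces to t_k)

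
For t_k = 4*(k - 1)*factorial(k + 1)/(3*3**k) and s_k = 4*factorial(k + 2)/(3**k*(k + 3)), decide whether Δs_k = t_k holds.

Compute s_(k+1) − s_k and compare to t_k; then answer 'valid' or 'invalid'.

Invalid: residual -4*(k**2 + 2*k - 6)*factorial(k + 1)/(3*3**k*(k + 3)*(k + 4)) ≠ 0.

s_(k+1) = 4*factorial(k + 3)/(3*3**k*(k + 4))
s_(k+1) − s_k = 4*(k**2 + 3*k - 3)*factorial(k + 2)/(3*3**k*(k + 3)*(k + 4))
(s_(k+1) − s_k) − t_k = -4*(k**2 + 2*k - 6)*factorial(k + 1)/(3*3**k*(k + 3)*(k + 4))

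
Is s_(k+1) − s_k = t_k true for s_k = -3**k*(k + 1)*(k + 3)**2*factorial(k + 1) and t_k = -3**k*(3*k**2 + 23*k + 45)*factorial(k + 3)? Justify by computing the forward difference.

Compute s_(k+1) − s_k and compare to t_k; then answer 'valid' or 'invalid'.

s_(k+1) = -3**(k + 1)*(k + 2)*(k + 4)**2*factorial(k + 2)
s_(k+1) − s_k = -3**k*(3*k**4 + 35*k**3 + 149*k**2 + 273*k + 183)*factorial(k + 1)
(s_(k+1) − s_k) − t_k = 3**k*(3*k**3 + 29*k**2 + 90*k + 87)*factorial(k + 1)

Invalid: residual 3**k*(3*k**3 + 29*k**2 + 90*k + 87)*factorial(k + 1) ≠ 0.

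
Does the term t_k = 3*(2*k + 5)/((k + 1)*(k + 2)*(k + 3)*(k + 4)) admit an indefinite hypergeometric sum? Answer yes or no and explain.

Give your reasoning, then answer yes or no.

Yes. s_k = k*(k + 4)/(k**2 + 4*k + 3).

r(k) = (k + 1)*(2*k + 7)/((k + 5)*(2*k + 5)) after simplifying.
So A=k + 1 and B=k + 5, with C=k + 5/2.
f must satisfy (k + 1)·f(k+1) − (k + 4)·f(k) = k + 5/2.
d = 3 from the (1,1,1) case.
Solve for f: f(k) = k*(k + 2)*(k + 4)/6 (degree 3 ≤ 3).
So s_k = (B(k−1)f/C)·t_k = (k*(k + 2)*(k + 4)**2/(3*(2*k + 5)))·t_k = k*(k + 4)/(k**2 + 4*k + 3).
Verify: 3*(2*k + 5)/(k**4 + 10*k**3 + 35*k**2 + 50*k + 24) matches t_k.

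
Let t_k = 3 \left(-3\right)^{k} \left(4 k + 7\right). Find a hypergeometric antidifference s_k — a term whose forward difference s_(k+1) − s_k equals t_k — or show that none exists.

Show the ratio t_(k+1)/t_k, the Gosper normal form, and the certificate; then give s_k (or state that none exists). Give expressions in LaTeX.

s_k = \left(-3\right)^{k + 1} \left(k + 1\right)

r(k) = 3*(-4*k - 11)/(4*k + 7) after simplifying.
Normal form (A,B,C) = (-3, 1, k + 7/4).
Set up (-3)·f(k+1) − (1)·f(k) − (k + 7/4) = 0.
Bound: deg f ≤ 1.
Solving with deg f ≤ 1: f(k) = -(k + 1)/4.
Then R = B(k−1)f/C = -(k + 1)/(4*k + 7), so s_k = R(k)·t_k = (-3)**(k + 1)*(k + 1).
Verify: 3*(-3)**k*(4*k + 7) matches t_k.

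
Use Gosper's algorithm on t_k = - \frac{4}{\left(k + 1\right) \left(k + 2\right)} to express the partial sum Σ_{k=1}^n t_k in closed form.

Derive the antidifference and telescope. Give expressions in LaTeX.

t_(k+1)/t_k = (k + 1)/(k + 3).
A = k + 1, B = k + 3, C = 1.
Solve (k + 1)·f(k+1) − (k + 2)·f(k) = 1.
From deg A=1, deg B=1, deg C=0: d=1.
Solving with deg f ≤ 1: f(k) = k.
Get s_k = R·t_k = -4*k/(k + 1) with R(k) = B(k−1)f(k)/C(k) = k*(k + 2).
Check: Δs_k = -4/(k**2 + 3*k + 2). ✓
Telescope: S(n) = s_(n+1) − s_(1) = 4*(-n - 1)/(n + 2) − (-2) = -2*n/(n + 2).

S(n) = - \frac{2 n}{n + 2}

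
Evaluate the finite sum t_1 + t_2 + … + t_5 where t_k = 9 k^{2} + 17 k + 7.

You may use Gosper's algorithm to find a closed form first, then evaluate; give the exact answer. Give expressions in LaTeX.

Compute t_(k+1)/t_k: get (9*k**2 + 35*k + 33)/(9*k**2 + 17*k + 7).
A = 1, B = 1, C = k**2 + 17*k/9 + 7/9.
Set up (1)·f(k+1) − (1)·f(k) − (k**2 + 17*k/9 + 7/9) = 0.
d = 3 from the (0,0,2) case.
Coefficient equations give f(k) = k**2*(3*k + 4)/9.
Then R = B(k−1)f/C = k**2*(3*k + 4)/(9*k**2 + 17*k + 7), so s_k = R(k)·t_k = k**2*(3*k + 4).
s_(k+1) − s_k = 9*k**2 + 17*k + 7 = t_k.
Telescoping: Σ = s_(6) − s_(1) = 792 − (7) = 785.

Σ = 785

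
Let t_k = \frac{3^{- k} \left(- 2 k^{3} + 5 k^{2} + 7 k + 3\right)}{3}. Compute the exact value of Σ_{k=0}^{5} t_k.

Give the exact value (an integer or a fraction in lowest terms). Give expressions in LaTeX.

t_(k+1)/t_k = (2*k**3 + k**2 - 11*k - 13)/(3*(2*k**3 - 5*k**2 - 7*k - 3)).
Normal form (A,B,C) = (1/3, 1, k**3 - 5*k**2/2 - 7*k/2 - 3/2).
Need (1/3)·f(k+1) − (1)·f(k) = k**3 - 5*k**2/2 - 7*k/2 - 3/2.
From deg A=0, deg B=0, deg C=3: d=3.
A polynomial solution: f(k) = -3*(k**3 - k**2 - 3*k - 3)/2.
R(k) = B(k−1)·f(k)/C(k) = -3*(k**3 - k**2 - 3*k - 3)/(2*k**3 - 5*k**2 - 7*k - 3); s_k = R·t_k = (k**3 - k**2 - 3*k - 3)/3**k.
Δs = (-2*k**3 + 5*k**2 + 7*k + 3)/(3*3**k), as required.
Evaluate s at k=6 and k=0: 53/243 and -3; difference 782/243.

Σ = 782/243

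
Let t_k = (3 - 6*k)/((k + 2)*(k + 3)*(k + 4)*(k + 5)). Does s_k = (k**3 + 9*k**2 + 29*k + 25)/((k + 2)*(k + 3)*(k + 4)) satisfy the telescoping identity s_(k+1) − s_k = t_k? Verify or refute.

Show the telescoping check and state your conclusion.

Valid — Δs_k = t_k.

s_(k+1) = (29*k + (k + 1)**3 + 9*(k + 1)**2 + 54)/((k + 3)*(k + 4)*(k + 5))
s_(k+1) − s_k = 3*(1 - 2*k)/(k**4 + 14*k**3 + 71*k**2 + 154*k + 120)
(s_(k+1) − s_k) − t_k = 0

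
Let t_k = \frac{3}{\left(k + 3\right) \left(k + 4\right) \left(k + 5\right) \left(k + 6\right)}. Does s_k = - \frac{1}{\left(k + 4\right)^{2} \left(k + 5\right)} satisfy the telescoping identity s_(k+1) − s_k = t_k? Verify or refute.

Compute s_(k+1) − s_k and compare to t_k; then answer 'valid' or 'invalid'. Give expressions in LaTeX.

Invalid: residual \frac{2 \left(- 2 k - 9\right)}{k^{6} + 27 k^{5} + 301 k^{4} + 1773 k^{3} + 5818 k^{2} + 10080 k + 7200} ≠ 0.

s_(k+1) = -1/((k + 5)**2*(k + 6))
s_(k+1) − s_k = (3*k + 14)/(k**5 + 24*k**4 + 229*k**3 + 1086*k**2 + 2560*k + 2400)
(s_(k+1) − s_k) − t_k = 2*(-2*k - 9)/(k**6 + 27*k**5 + 301*k**4 + 1773*k**3 + 5818*k**2 + 10080*k + 7200)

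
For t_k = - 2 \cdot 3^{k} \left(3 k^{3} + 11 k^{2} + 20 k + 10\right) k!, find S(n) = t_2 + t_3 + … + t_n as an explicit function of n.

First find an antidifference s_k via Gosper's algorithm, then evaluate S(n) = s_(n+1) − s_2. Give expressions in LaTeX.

S(n) = - 6 \cdot 3^{n} n^{3} n! - 24 \cdot 3^{n} n^{2} n! - 42 \cdot 3^{n} n n! - 24 \cdot 3^{n} n! + 288

Step 1: r(k) = 3*(3*k**4 + 23*k**3 + 71*k**2 + 95*k + 44)/(3*k**3 + 11*k**2 + 20*k + 10).
Take A(k)=3*k + 3, B(k)=1, C(k)=k**3 + 11*k**2/3 + 20*k/3 + 10/3.
Solve (3*k + 3)·f(k+1) − (1)·f(k) = k**3 + 11*k**2/3 + 20*k/3 + 10/3.
d = 2 from the (1,0,3) case.
A polynomial solution: f(k) = (k**2 + k + 2)/3.
Get s_k = R·t_k = -2*3**k*(k**2 + k + 2)*factorial(k) with R(k) = B(k−1)f(k)/C(k) = (k**2 + k + 2)/(3*k**3 + 11*k**2 + 20*k + 10).
Verify: -2*3**k*(3*k**3 + 11*k**2 + 20*k + 10)*factorial(k) matches t_k.
s_(n+1) = -6*3**n*(n**2 + 3*n + 4)*factorial(n + 1) and s_(2) = -288, so S(n) = -6*3**n*n**3*factorial(n) - 24*3**n*n**2*factorial(n) - 42*3**n*n*factorial(n) - 24*3**n*factorial(n) + 288.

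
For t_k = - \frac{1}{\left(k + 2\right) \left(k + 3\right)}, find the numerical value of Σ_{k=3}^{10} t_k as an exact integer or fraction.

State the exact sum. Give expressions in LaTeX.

Σ = -8/65

Step 1: r(k) = (k + 2)/(k + 4).
Factor: A=k + 2; B=k + 4; C=1.
Key eq: (k + 2)·f(k+1) = (k + 3)·f(k) + (1).
Bound: deg f ≤ 1.
Coefficient equations give f(k) = k/2.
Get s_k = R·t_k = -k/(2*k + 4) with R(k) = B(k−1)f(k)/C(k) = k*(k + 3)/2.
Verify: -1/(k**2 + 5*k + 6) matches t_k.
Sum = s_(11) − s_(3); s_(11) = -11/26, s_(3) = -3/10 ⇒ -8/65.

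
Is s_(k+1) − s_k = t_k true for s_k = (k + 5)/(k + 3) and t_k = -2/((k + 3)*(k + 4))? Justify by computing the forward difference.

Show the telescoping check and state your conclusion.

valid; difference matches t_k

s_(k+1) = (k + 6)/(k + 4)
s_(k+1) − s_k = -2/(k**2 + 7*k + 12)
(s_(k+1) − s_k) − t_k = 0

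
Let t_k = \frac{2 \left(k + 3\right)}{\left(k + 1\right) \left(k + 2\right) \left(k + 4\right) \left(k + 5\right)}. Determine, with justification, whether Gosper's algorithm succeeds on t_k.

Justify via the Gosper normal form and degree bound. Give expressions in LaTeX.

Ratio r(k) = (k + 1)*(k + 4)**2/((k + 3)**2*(k + 6)).
Normal form (A,B,C) = (k + 1, k + 6, k**2 + 6*k + 9).
Set up (k + 1)·f(k+1) − (k + 5)·f(k) − (k**2 + 6*k + 9) = 0.
From deg A=1, deg B=1, deg C=2: d=4.
Match coefficients ⇒ f(k) = k*(k + 2)*(k + 3)*(k + 5)/8.
Get s_k = R·t_k = k*(k + 5)/(4*(k**2 + 5*k + 4)) with R(k) = B(k−1)f(k)/C(k) = k*(k + 2)*(k + 5)**2/(8*(k + 3)).
Δs = 2*(k + 3)/(k**4 + 12*k**3 + 49*k**2 + 78*k + 40), as required.

Yes. s_k = \frac{k \left(k + 5\right)}{4 \left(k^{2} + 5 k + 4\right)}.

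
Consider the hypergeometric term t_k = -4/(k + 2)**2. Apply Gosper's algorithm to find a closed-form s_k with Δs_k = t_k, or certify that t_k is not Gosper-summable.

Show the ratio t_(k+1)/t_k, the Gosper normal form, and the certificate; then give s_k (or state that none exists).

no hypergeometric antidifference exists

r(k) = (k + 2)**2/(k + 3)**2 after simplifying.
Gosper form: A/B · C(k+1)/C(k) with A=k**2 + 4*k + 4, B=k**2 + 6*k + 9, C=1.
f must satisfy (k**2 + 4*k + 4)·f(k+1) − (k**2 + 4*k + 4)·f(k) = 1.
d = 0 from the (2,2,0) case.
Write f(k) = c0. Then LHS − RHS = -1, requiring -1 = 0: contradictory. No certificate.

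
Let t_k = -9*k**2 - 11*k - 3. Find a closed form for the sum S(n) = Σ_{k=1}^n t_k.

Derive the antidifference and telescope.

The ratio is (9*k**2 + 29*k + 23)/(9*k**2 + 11*k + 3).
Take A(k)=1, B(k)=1, C(k)=k**2 + 11*k/9 + 1/3.
Set up (1)·f(k+1) − (1)·f(k) − (k**2 + 11*k/9 + 1/3) = 0.
deg f ≤ 3 (via 0,0,2).
Solving with deg f ≤ 3: f(k) = k*(3*k**2 + k - 1)/9.
R(k) = B(k−1)·f(k)/C(k) = k*(3*k**2 + k - 1)/(9*k**2 + 11*k + 3); s_k = R·t_k = k*(-3*k**2 - k + 1).
Verify: -9*k**2 - 11*k - 3 matches t_k.
s_(n+1) = -3*n**3 - 10*n**2 - 10*n - 3 and s_(1) = -3, so S(n) = n*(-3*n**2 - 10*n - 10).

S(n) = n*(-3*n**2 - 10*n - 10)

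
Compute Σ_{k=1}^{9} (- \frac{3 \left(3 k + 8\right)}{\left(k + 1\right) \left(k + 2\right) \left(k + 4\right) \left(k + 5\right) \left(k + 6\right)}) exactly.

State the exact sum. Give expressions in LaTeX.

Ratio r(k) = (k + 1)*(k + 4)*(3*k + 11)/((k + 3)*(k + 7)*(3*k + 8)).
So A=k + 1 and B=k + 7, with C=k**2 + 17*k/3 + 8.
Key eq: (k + 1)·f(k+1) = (k + 6)·f(k) + (k**2 + 17*k/3 + 8).
d = 5 from the (1,1,2) case.
Solve for f: f(k) = k*(k + 2)*(k + 3)*(k**2 + 10*k + 29)/60 (degree 5 ≤ 5).
So s_k = (B(k−1)f/C)·t_k = (k*(k + 2)*(k + 6)*(k**2 + 10*k + 29)/(20*(3*k + 8)))·t_k = 3*k*(-k**2 - 10*k - 29)/(20*(k**3 + 10*k**2 + 29*k + 20)).
s_(k+1) − s_k = 3*(-3*k - 8)/(k**5 + 18*k**4 + 121*k**3 + 372*k**2 + 508*k + 240) = t_k.
Σ_(k=1)^(9) t_k = s_(10) − s_(1) = -229/1540 − (-1/10) = -15/308.

Σ = -15/308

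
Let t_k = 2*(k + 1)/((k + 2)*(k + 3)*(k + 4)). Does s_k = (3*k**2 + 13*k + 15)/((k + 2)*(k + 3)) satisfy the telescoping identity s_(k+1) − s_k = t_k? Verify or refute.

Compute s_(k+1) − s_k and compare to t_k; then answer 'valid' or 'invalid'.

valid; difference matches t_k

s_(k+1) = (13*k + 3*(k + 1)**2 + 28)/((k + 3)*(k + 4))
s_(k+1) − s_k = 2*(k + 1)/(k**3 + 9*k**2 + 26*k + 24)
(s_(k+1) − s_k) − t_k = 0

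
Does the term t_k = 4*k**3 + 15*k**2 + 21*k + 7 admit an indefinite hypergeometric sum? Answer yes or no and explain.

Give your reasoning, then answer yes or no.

Yes. s_k = k*(k**3 + 3*k**2 + 4*k - 1).

t_(k+1)/t_k = (4*k**3 + 27*k**2 + 63*k + 47)/(4*k**3 + 15*k**2 + 21*k + 7).
Normal form (A,B,C) = (1, 1, k**3 + 15*k**2/4 + 21*k/4 + 7/4).
Key eq: (1)·f(k+1) = (1)·f(k) + (k**3 + 15*k**2/4 + 21*k/4 + 7/4).
Degrees (0,0,3) ⇒ d ≤ 4.
Solve for f: f(k) = k*(k**3 + 3*k**2 + 4*k - 1)/4 (degree 4 ≤ 4).
Then R = B(k−1)f/C = k*(k**3 + 3*k**2 + 4*k - 1)/(4*k**3 + 15*k**2 + 21*k + 7), so s_k = R(k)·t_k = k*(k**3 + 3*k**2 + 4*k - 1).
s_(k+1) − s_k = 4*k**3 + 15*k**2 + 21*k + 7 = t_k.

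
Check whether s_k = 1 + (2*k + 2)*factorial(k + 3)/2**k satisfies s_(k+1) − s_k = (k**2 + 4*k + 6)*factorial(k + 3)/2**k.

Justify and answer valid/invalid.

valid (s_(k+1) − s_k reduces to t_k)

s_(k+1) = 2**(-k - 1)*(2*k + 4)*factorial(k + 4) + 1
s_(k+1) − s_k = (k**2 + 4*k + 6)*factorial(k + 3)/2**k
(s_(k+1) − s_k) − t_k = 0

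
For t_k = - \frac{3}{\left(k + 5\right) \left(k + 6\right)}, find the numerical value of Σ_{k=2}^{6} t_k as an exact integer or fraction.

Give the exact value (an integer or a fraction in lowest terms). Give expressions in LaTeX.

Σ = -5/28

Step 1: r(k) = (k + 5)/(k + 7).
Gosper form: A/B · C(k+1)/C(k) with A=k + 5, B=k + 7, C=1.
Solve (k + 5)·f(k+1) − (k + 6)·f(k) = 1.
d = 1 from the (1,1,0) case.
Coefficient equations give f(k) = k/5.
So s_k = (B(k−1)f/C)·t_k = (k*(k + 6)/5)·t_k = -3*k/(5*k + 25).
s_(k+1) − s_k = -3/(k**2 + 11*k + 30) = t_k.
Sum = s_(7) − s_(2); s_(7) = -7/20, s_(2) = -6/35 ⇒ -5/28.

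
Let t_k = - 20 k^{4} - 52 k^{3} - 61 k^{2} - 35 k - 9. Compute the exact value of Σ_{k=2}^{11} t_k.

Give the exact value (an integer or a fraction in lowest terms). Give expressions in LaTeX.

Σ = -1059090

r(k) = (20*k**4 + 132*k**3 + 337*k**2 + 393*k + 177)/(20*k**4 + 52*k**3 + 61*k**2 + 35*k + 9) after simplifying.
Take A(k)=1, B(k)=1, C(k)=k**4 + 13*k**3/5 + 61*k**2/20 + 7*k/4 + 9/20.
Solve (1)·f(k+1) − (1)·f(k) = k**4 + 13*k**3/5 + 61*k**2/20 + 7*k/4 + 9/20.
From deg A=0, deg B=0, deg C=4: d=5.
A polynomial solution: f(k) = k*(4*k**4 + 3*k**3 + k**2 + 1)/20.
So s_k = (B(k−1)f/C)·t_k = (k*(4*k**4 + 3*k**3 + k**2 + 1)/(20*k**4 + 52*k**3 + 61*k**2 + 35*k + 9))·t_k = -4*k**5 - 3*k**4 - k**3 - k.
Verify: -20*k**4 - 52*k**3 - 61*k**2 - 35*k - 9 matches t_k.
Σ_(k=2)^(11) t_k = s_(12) − s_(2) = -1059276 − (-186) = -1059090.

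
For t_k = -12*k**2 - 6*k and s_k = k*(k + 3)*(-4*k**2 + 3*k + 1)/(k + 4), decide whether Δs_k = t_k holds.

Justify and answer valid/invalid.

Invalid: residual k*(8*k**2 + 57*k + 25)/(k**2 + 9*k + 20) ≠ 0.

s_(k+1) = (k + 1)*(k + 4)*(3*k - 4*(k + 1)**2 + 4)/(k + 5)
s_(k+1) − s_k = k*(-12*k**3 - 106*k**2 - 237*k - 95)/(k**2 + 9*k + 20)
(s_(k+1) − s_k) − t_k = k*(8*k**2 + 57*k + 25)/(k**2 + 9*k + 20)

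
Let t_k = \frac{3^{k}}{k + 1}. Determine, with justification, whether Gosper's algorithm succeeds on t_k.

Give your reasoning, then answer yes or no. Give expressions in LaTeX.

t_(k+1)/t_k = 3*(k + 1)/(k + 2).
Gosper form: A/B · C(k+1)/C(k) with A=3*k + 3, B=k + 2, C=1.
Key eq: (3*k + 3)·f(k+1) = (k + 1)·f(k) + (1).
d = -1 from the (1,1,0) case.
Negative degree bound (-1): no f exists, t_k not Gosper-summable.

No — negative degree bound, so no certificate f.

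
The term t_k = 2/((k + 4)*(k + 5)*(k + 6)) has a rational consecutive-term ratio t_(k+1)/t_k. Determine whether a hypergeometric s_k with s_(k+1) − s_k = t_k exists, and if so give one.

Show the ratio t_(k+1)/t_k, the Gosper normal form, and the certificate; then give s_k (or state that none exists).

t_(k+1)/t_k = (k + 4)/(k + 7).
Gosper form: A/B · C(k+1)/C(k) with A=k + 4, B=k + 7, C=1.
Key eq: (k + 4)·f(k+1) = (k + 6)·f(k) + (1).
Degrees (1,1,0) ⇒ d ≤ 2.
Solve for f: f(k) = k*(k + 9)/40 (degree 2 ≤ 2).
Get s_k = R·t_k = k*(k + 9)/(20*(k + 4)*(k + 5)) with R(k) = B(k−1)f(k)/C(k) = k*(k + 6)*(k + 9)/40.
Check: Δs_k = 2/(k**3 + 15*k**2 + 74*k + 120). ✓

s_k = k*(k + 9)/(20*(k + 4)*(k + 5))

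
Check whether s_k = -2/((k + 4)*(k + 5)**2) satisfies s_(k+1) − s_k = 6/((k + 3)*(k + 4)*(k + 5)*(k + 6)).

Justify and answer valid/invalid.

Invalid: residual 4*(-4*k - 21)/(k**6 + 29*k**5 + 347*k**4 + 2191*k**3 + 7692*k**2 + 14220*k + 10800) ≠ 0.

s_(k+1) = -2/((k + 5)*(k + 6)**2)
s_(k+1) − s_k = 2*(3*k + 16)/(k**5 + 26*k**4 + 269*k**3 + 1384*k**2 + 3540*k + 3600)
(s_(k+1) − s_k) − t_k = 4*(-4*k - 21)/(k**6 + 29*k**5 + 347*k**4 + 2191*k**3 + 7692*k**2 + 14220*k + 10800)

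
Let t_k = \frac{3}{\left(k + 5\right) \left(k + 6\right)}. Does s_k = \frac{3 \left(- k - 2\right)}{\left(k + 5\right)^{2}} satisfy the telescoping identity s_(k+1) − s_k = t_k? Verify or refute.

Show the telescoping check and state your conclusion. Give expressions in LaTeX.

s_(k+1) = 3*(-k - 3)/(k + 6)**2
s_(k+1) − s_k = 3*(k**2 + 5*k - 3)/(k**4 + 22*k**3 + 181*k**2 + 660*k + 900)
(s_(k+1) − s_k) − t_k = 9*(-2*k - 11)/(k**4 + 22*k**3 + 181*k**2 + 660*k + 900)

Invalid: residual \frac{9 \left(- 2 k - 11\right)}{k^{4} + 22 k^{3} + 181 k^{2} + 660 k + 900} ≠ 0.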